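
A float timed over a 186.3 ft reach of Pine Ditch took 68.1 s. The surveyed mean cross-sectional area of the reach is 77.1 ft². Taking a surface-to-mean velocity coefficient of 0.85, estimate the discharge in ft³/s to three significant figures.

179 ft³/s

v_surface = L / t̄ = 186.3 / 68.1 = 2.736 ft/s
v_mean = 0.85 × 2.736 = 2.325 ft/s
Q = A × v_mean = 77.1 × 2.325 = 179.3 ft³/s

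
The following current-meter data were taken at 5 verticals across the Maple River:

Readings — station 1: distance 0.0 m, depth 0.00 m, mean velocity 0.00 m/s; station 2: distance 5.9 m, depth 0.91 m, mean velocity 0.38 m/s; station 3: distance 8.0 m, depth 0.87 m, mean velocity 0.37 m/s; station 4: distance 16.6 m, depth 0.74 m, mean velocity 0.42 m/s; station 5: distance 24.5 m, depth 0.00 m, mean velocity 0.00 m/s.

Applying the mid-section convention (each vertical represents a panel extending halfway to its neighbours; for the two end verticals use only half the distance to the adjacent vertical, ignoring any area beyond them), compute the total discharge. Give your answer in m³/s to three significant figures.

w_2 = (8.0 − 0.0)/2 = 4 m; q_2 = 0.38 × 0.91 × 4 = 1.383 m³/s
w_3 = (16.6 − 5.9)/2 = 5.35 m; q_3 = 0.37 × 0.87 × 5.35 = 1.722 m³/s
w_4 = (24.5 − 8.0)/2 = 8.25 m; q_4 = 0.42 × 0.74 × 8.25 = 2.564 m³/s
Stations 1, 5 contribute zero (depth or velocity is 0).
Q = Σ qᵢ = 5.669 m³/s

5.67 m³/s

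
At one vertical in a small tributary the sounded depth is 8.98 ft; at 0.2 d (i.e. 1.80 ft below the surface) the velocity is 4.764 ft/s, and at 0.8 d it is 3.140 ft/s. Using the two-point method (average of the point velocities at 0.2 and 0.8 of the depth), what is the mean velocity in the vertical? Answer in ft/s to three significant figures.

v̄ = (4.764 + 3.140) / 2 = 3.952 ft/s

3.95 ft/s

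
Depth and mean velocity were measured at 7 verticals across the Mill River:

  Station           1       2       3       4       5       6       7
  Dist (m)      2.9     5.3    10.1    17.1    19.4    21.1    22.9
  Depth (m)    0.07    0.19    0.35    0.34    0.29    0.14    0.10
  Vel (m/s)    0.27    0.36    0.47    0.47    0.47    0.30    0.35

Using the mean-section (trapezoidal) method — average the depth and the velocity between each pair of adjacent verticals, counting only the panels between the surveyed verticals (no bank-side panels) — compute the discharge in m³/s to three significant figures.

Panel 1-2: Δb = 2.4 m, d̄ = (0.07+0.19)/2 = 0.13, v̄ = (0.27+0.36)/2 = 0.315 → q = 2.4×0.13×0.315 = 0.09828 m³/s
Panel 2-3: Δb = 4.8 m, d̄ = (0.19+0.35)/2 = 0.27, v̄ = (0.36+0.47)/2 = 0.415 → q = 4.8×0.27×0.415 = 0.5378 m³/s
Panel 3-4: Δb = 7 m, d̄ = (0.35+0.34)/2 = 0.345, v̄ = (0.47+0.47)/2 = 0.47 → q = 7×0.345×0.47 = 1.135 m³/s
Panel 4-5: Δb = 2.3 m, d̄ = (0.34+0.29)/2 = 0.315, v̄ = (0.47+0.47)/2 = 0.47 → q = 2.3×0.315×0.47 = 0.3405 m³/s
Panel 5-6: Δb = 1.7 m, d̄ = (0.29+0.14)/2 = 0.215, v̄ = (0.47+0.30)/2 = 0.385 → q = 1.7×0.215×0.385 = 0.1407 m³/s
Panel 6-7: Δb = 1.8 m, d̄ = (0.14+0.10)/2 = 0.12, v̄ = (0.30+0.35)/2 = 0.325 → q = 1.8×0.12×0.325 = 0.07020 m³/s
Q = Σ q = 2.323 m³/s

2.32 m³/s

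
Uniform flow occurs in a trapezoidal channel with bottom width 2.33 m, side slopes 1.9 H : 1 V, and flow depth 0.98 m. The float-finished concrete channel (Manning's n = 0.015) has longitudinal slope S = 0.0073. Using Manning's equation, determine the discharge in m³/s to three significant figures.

A = (b + z·y)·y = (2.33 + 1.9×0.98)×0.98 = 4.108 m²
P = b + 2y√(1+z²) = 2.33 + 2×0.98×√(1+1.9²) = 6.538 m
R = A/P = 4.108/6.538 = 0.6283 m
Q = (1/n)·A·R^(2/3)·S^(1/2) = (1/0.015) × 4.108 × 0.6283^(2/3) × 0.0073^(1/2) = 17.17 m³/s

17.2 m³/s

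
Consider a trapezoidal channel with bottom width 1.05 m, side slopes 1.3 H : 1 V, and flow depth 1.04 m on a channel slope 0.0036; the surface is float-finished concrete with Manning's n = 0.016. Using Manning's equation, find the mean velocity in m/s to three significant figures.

A = (b + z·y)·y = (1.05 + 1.3×1.04)×1.04 = 2.498 m²
P = b + 2y√(1+z²) = 1.05 + 2×1.04×√(1+1.3²) = 4.461 m
R = A/P = 2.498/4.461 = 0.5599 m
Q = (1/n)·A·R^(2/3)·S^(1/2) = (1/0.016) × 2.498 × 0.5599^(2/3) × 0.0036^(1/2) = 6.364 m³/s
V = Q/A = 6.364/2.498 = 2.548 m/s

2.55 m/s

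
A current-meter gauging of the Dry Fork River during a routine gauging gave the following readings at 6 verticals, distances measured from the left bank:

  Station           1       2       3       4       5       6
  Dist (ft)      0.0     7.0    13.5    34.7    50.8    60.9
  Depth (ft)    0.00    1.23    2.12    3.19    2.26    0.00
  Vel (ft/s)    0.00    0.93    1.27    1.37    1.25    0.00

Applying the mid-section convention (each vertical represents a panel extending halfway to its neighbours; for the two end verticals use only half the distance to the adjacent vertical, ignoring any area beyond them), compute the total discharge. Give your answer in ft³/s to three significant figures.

164 ft³/s

w_2 = (13.5 − 0.0)/2 = 6.75 ft; q_2 = 0.93 × 1.23 × 6.75 = 7.721 ft³/s
w_3 = (34.7 − 7.0)/2 = 13.85 ft; q_3 = 1.27 × 2.12 × 13.85 = 37.29 ft³/s
w_4 = (50.8 − 13.5)/2 = 18.65 ft; q_4 = 1.37 × 3.19 × 18.65 = 81.51 ft³/s
w_5 = (60.9 − 34.7)/2 = 13.1 ft; q_5 = 1.25 × 2.26 × 13.1 = 37.01 ft³/s
Stations 1, 6 contribute zero (depth or velocity is 0).
Q = Σ qᵢ = 163.5 ft³/s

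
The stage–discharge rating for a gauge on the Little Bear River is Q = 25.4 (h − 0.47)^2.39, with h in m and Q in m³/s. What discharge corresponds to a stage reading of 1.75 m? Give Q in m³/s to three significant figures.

45.8 m³/s

Q = 25.4 × (1.75 − 0.47)^2.39 = 25.4 × 1.28^2.39 = 45.82 m³/s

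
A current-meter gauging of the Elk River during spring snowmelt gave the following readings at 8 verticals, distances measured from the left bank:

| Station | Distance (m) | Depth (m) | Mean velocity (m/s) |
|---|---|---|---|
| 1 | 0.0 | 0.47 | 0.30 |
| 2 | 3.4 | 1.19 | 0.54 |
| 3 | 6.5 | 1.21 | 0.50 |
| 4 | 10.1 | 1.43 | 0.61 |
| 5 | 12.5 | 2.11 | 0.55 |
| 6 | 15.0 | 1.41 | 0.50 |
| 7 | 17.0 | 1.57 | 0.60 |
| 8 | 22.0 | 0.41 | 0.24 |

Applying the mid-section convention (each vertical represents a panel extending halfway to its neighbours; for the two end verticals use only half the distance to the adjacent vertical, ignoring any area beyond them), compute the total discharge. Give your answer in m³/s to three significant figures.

w_1 = (3.4 − 0.0)/2 = 1.7 m; q_1 = 0.30 × 0.47 × 1.7 = 0.2397 m³/s
w_2 = (6.5 − 0.0)/2 = 3.25 m; q_2 = 0.54 × 1.19 × 3.25 = 2.088 m³/s
w_3 = (10.1 − 3.4)/2 = 3.35 m; q_3 = 0.50 × 1.21 × 3.35 = 2.027 m³/s
w_4 = (12.5 − 6.5)/2 = 3 m; q_4 = 0.61 × 1.43 × 3 = 2.617 m³/s
w_5 = (15.0 − 10.1)/2 = 2.45 m; q_5 = 0.55 × 2.11 × 2.45 = 2.843 m³/s
w_6 = (17.0 − 12.5)/2 = 2.25 m; q_6 = 0.50 × 1.41 × 2.25 = 1.586 m³/s
w_7 = (22.0 − 15.0)/2 = 3.5 m; q_7 = 0.60 × 1.57 × 3.5 = 3.297 m³/s
w_8 = (22.0 − 17.0)/2 = 2.5 m; q_8 = 0.24 × 0.41 × 2.5 = 0.2460 m³/s
Q = Σ qᵢ = 14.94 m³/s

14.9 m³/s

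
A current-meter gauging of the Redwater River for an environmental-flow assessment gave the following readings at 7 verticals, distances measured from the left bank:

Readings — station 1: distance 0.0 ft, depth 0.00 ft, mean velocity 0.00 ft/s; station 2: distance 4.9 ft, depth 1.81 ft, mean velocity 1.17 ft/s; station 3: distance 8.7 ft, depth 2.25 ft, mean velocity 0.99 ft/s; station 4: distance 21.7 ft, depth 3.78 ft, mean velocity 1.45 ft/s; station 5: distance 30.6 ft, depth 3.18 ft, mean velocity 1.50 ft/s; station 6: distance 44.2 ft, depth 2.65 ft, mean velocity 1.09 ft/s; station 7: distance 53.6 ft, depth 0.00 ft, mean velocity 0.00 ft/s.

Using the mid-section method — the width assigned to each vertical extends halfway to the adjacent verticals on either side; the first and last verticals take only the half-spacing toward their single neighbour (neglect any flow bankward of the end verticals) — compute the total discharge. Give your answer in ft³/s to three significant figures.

w_2 = (8.7 − 0.0)/2 = 4.35 ft; q_2 = 1.17 × 1.81 × 4.35 = 9.212 ft³/s
w_3 = (21.7 − 4.9)/2 = 8.4 ft; q_3 = 0.99 × 2.25 × 8.4 = 18.71 ft³/s
w_4 = (30.6 − 8.7)/2 = 10.95 ft; q_4 = 1.45 × 3.78 × 10.95 = 60.02 ft³/s
w_5 = (44.2 − 21.7)/2 = 11.25 ft; q_5 = 1.50 × 3.18 × 11.25 = 53.66 ft³/s
w_6 = (53.6 − 30.6)/2 = 11.5 ft; q_6 = 1.09 × 2.65 × 11.5 = 33.22 ft³/s
Stations 1, 7 contribute zero (depth or velocity is 0).
Q = Σ qᵢ = 174.8 ft³/s

175 ft³/s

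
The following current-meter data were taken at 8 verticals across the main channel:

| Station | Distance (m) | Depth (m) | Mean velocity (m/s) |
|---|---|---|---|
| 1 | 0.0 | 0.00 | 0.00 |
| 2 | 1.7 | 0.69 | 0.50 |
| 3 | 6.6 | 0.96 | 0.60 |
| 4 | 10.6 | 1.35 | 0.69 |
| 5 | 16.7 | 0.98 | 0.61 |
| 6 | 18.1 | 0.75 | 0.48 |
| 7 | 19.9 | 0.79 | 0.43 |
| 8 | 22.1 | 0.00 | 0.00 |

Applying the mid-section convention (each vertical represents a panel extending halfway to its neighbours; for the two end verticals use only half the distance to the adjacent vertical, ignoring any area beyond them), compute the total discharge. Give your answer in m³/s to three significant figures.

w_2 = (6.6 − 0.0)/2 = 3.3 m; q_2 = 0.50 × 0.69 × 3.3 = 1.139 m³/s
w_3 = (10.6 − 1.7)/2 = 4.45 m; q_3 = 0.60 × 0.96 × 4.45 = 2.563 m³/s
w_4 = (16.7 − 6.6)/2 = 5.05 m; q_4 = 0.69 × 1.35 × 5.05 = 4.704 m³/s
w_5 = (18.1 − 10.6)/2 = 3.75 m; q_5 = 0.61 × 0.98 × 3.75 = 2.242 m³/s
w_6 = (19.9 − 16.7)/2 = 1.6 m; q_6 = 0.48 × 0.75 × 1.6 = 0.5760 m³/s
w_7 = (22.1 − 18.1)/2 = 2 m; q_7 = 0.43 × 0.79 × 2 = 0.6794 m³/s
Stations 1, 8 contribute zero (depth or velocity is 0).
Q = Σ qᵢ = 11.90 m³/s

11.9 m³/s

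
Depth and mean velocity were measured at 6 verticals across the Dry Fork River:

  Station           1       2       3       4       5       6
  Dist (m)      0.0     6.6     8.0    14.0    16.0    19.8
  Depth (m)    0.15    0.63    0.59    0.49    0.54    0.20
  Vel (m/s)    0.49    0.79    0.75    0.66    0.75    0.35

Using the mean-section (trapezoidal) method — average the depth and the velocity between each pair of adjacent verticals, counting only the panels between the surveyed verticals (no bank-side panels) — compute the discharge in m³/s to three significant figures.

Panel 1-2: Δb = 6.6 m, d̄ = (0.15+0.63)/2 = 0.39, v̄ = (0.49+0.79)/2 = 0.64 → q = 6.6×0.39×0.64 = 1.647 m³/s
Panel 2-3: Δb = 1.4 m, d̄ = (0.63+0.59)/2 = 0.61, v̄ = (0.79+0.75)/2 = 0.77 → q = 1.4×0.61×0.77 = 0.6576 m³/s
Panel 3-4: Δb = 6 m, d̄ = (0.59+0.49)/2 = 0.54, v̄ = (0.75+0.66)/2 = 0.705 → q = 6×0.54×0.705 = 2.284 m³/s
Panel 4-5: Δb = 2 m, d̄ = (0.49+0.54)/2 = 0.515, v̄ = (0.66+0.75)/2 = 0.705 → q = 2×0.515×0.705 = 0.7262 m³/s
Panel 5-6: Δb = 3.8 m, d̄ = (0.54+0.20)/2 = 0.37, v̄ = (0.75+0.35)/2 = 0.55 → q = 3.8×0.37×0.55 = 0.7733 m³/s
Q = Σ q = 6.089 m³/s

6.09 m³/s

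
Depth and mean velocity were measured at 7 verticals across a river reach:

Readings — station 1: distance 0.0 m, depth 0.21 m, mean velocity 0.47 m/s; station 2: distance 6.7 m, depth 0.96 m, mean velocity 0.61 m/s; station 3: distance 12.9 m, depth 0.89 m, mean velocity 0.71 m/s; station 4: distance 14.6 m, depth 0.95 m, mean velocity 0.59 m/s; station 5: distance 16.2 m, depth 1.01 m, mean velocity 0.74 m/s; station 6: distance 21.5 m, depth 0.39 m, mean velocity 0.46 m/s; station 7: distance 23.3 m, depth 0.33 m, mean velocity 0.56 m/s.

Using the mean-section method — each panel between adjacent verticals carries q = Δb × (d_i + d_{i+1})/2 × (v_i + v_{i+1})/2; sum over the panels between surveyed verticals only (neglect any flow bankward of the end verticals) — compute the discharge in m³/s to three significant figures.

10.5 m³/s

Panel 1-2: Δb = 6.7 m, d̄ = (0.21+0.96)/2 = 0.585, v̄ = (0.47+0.61)/2 = 0.54 → q = 6.7×0.585×0.54 = 2.117 m³/s
Panel 2-3: Δb = 6.2 m, d̄ = (0.96+0.89)/2 = 0.925, v̄ = (0.61+0.71)/2 = 0.66 → q = 6.2×0.925×0.66 = 3.785 m³/s
Panel 3-4: Δb = 1.7 m, d̄ = (0.89+0.95)/2 = 0.92, v̄ = (0.71+0.59)/2 = 0.65 → q = 1.7×0.92×0.65 = 1.017 m³/s
Panel 4-5: Δb = 1.6 m, d̄ = (0.95+1.01)/2 = 0.98, v̄ = (0.59+0.74)/2 = 0.665 → q = 1.6×0.98×0.665 = 1.043 m³/s
Panel 5-6: Δb = 5.3 m, d̄ = (1.01+0.39)/2 = 0.7, v̄ = (0.74+0.46)/2 = 0.6 → q = 5.3×0.7×0.6 = 2.226 m³/s
Panel 6-7: Δb = 1.8 m, d̄ = (0.39+0.33)/2 = 0.36, v̄ = (0.46+0.56)/2 = 0.51 → q = 1.8×0.36×0.51 = 0.3305 m³/s
Q = Σ q = 10.52 m³/s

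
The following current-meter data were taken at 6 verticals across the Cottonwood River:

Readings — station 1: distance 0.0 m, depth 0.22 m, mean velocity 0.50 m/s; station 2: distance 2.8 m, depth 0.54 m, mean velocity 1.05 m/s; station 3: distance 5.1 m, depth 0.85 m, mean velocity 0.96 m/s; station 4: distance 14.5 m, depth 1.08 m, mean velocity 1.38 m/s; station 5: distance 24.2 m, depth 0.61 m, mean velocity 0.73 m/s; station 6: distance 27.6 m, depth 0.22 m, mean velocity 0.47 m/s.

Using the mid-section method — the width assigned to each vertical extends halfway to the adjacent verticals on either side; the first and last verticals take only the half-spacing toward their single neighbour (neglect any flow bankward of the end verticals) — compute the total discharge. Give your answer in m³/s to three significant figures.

w_1 = (2.8 − 0.0)/2 = 1.4 m; q_1 = 0.50 × 0.22 × 1.4 = 0.1540 m³/s
w_2 = (5.1 − 0.0)/2 = 2.55 m; q_2 = 1.05 × 0.54 × 2.55 = 1.446 m³/s
w_3 = (14.5 − 2.8)/2 = 5.85 m; q_3 = 0.96 × 0.85 × 5.85 = 4.774 m³/s
w_4 = (24.2 − 5.1)/2 = 9.55 m; q_4 = 1.38 × 1.08 × 9.55 = 14.23 m³/s
w_5 = (27.6 − 14.5)/2 = 6.55 m; q_5 = 0.73 × 0.61 × 6.55 = 2.917 m³/s
w_6 = (27.6 − 24.2)/2 = 1.7 m; q_6 = 0.47 × 0.22 × 1.7 = 0.1758 m³/s
Q = Σ qᵢ = 23.70 m³/s

23.7 m³/s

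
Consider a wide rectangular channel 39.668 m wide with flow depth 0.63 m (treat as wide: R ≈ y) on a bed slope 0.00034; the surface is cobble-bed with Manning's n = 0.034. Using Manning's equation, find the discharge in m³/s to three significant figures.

9.96 m³/s

A = b·y = 39.668 × 0.63 = 24.99 m²
Wide channel: R ≈ y = 0.63 m
Q = (1/n)·A·R^(2/3)·S^(1/2) = (1/0.034) × 24.99 × 0.6300^(2/3) × 0.00034^(1/2) = 9.960 m³/s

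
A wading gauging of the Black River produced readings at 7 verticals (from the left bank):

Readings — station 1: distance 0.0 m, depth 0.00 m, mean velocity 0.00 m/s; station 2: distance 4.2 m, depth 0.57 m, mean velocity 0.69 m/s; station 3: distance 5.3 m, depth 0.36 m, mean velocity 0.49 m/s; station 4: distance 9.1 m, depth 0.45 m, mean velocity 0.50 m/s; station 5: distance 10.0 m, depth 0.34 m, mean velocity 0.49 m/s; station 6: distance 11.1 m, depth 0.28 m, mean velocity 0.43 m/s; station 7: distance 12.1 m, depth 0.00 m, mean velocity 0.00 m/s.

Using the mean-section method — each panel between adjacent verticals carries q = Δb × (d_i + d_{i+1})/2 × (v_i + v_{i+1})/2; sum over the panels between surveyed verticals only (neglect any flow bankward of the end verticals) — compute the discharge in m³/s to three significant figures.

Panel 1-2: Δb = 4.2 m, d̄ = (0.00+0.57)/2 = 0.285, v̄ = (0.00+0.69)/2 = 0.345 → q = 4.2×0.285×0.345 = 0.4130 m³/s
Panel 2-3: Δb = 1.1 m, d̄ = (0.57+0.36)/2 = 0.465, v̄ = (0.69+0.49)/2 = 0.59 → q = 1.1×0.465×0.59 = 0.3018 m³/s
Panel 3-4: Δb = 3.8 m, d̄ = (0.36+0.45)/2 = 0.405, v̄ = (0.49+0.50)/2 = 0.495 → q = 3.8×0.405×0.495 = 0.7618 m³/s
Panel 4-5: Δb = 0.9 m, d̄ = (0.45+0.34)/2 = 0.395, v̄ = (0.50+0.49)/2 = 0.495 → q = 0.9×0.395×0.495 = 0.1760 m³/s
Panel 5-6: Δb = 1.1 m, d̄ = (0.34+0.28)/2 = 0.31, v̄ = (0.49+0.43)/2 = 0.46 → q = 1.1×0.31×0.46 = 0.1569 m³/s
Panel 6-7: Δb = 1 m, d̄ = (0.28+0.00)/2 = 0.14, v̄ = (0.43+0.00)/2 = 0.215 → q = 1×0.14×0.215 = 0.03010 m³/s
Q = Σ q = 1.839 m³/s

1.84 m³/s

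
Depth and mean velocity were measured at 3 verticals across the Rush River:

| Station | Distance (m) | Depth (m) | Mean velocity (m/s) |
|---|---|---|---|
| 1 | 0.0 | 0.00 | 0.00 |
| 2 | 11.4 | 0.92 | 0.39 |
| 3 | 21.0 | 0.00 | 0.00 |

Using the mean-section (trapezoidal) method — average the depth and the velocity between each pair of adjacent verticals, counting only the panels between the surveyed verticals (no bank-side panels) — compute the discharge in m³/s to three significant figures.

Panel 1-2: Δb = 11.4 m, d̄ = (0.00+0.92)/2 = 0.46, v̄ = (0.00+0.39)/2 = 0.195 → q = 11.4×0.46×0.195 = 1.023 m³/s
Panel 2-3: Δb = 9.6 m, d̄ = (0.92+0.00)/2 = 0.46, v̄ = (0.39+0.00)/2 = 0.195 → q = 9.6×0.46×0.195 = 0.8611 m³/s
Q = Σ q = 1.884 m³/s

1.88 m³/s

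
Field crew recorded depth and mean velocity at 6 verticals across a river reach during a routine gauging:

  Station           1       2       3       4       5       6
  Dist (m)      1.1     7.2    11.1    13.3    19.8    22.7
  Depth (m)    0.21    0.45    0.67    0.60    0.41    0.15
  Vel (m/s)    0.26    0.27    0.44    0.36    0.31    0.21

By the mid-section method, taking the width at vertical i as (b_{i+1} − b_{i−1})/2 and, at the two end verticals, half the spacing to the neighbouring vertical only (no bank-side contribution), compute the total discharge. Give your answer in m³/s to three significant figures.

w_1 = (7.2 − 1.1)/2 = 3.05 m; q_1 = 0.26 × 0.21 × 3.05 = 0.1665 m³/s
w_2 = (11.1 − 1.1)/2 = 5 m; q_2 = 0.27 × 0.45 × 5 = 0.6075 m³/s
w_3 = (13.3 − 7.2)/2 = 3.05 m; q_3 = 0.44 × 0.67 × 3.05 = 0.8991 m³/s
w_4 = (19.8 − 11.1)/2 = 4.35 m; q_4 = 0.36 × 0.60 × 4.35 = 0.9396 m³/s
w_5 = (22.7 − 13.3)/2 = 4.7 m; q_5 = 0.31 × 0.41 × 4.7 = 0.5974 m³/s
w_6 = (22.7 − 19.8)/2 = 1.45 m; q_6 = 0.21 × 0.15 × 1.45 = 0.04568 m³/s
Q = Σ qᵢ = 3.256 m³/s

3.26 m³/s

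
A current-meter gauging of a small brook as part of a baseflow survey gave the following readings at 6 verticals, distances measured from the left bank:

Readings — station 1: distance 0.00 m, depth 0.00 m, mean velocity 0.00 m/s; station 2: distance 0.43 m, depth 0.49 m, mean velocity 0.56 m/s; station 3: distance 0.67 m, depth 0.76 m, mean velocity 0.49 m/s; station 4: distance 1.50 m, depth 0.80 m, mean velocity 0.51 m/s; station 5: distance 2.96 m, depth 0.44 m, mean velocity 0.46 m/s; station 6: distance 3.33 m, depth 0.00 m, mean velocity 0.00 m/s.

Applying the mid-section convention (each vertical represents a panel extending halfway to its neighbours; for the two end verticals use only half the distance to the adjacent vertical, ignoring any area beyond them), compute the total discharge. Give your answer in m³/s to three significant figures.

0.944 m³/s

w_2 = (0.67 − 0.00)/2 = 0.335 m; q_2 = 0.56 × 0.49 × 0.335 = 0.09192 m³/s
w_3 = (1.50 − 0.43)/2 = 0.535 m; q_3 = 0.49 × 0.76 × 0.535 = 0.1992 m³/s
w_4 = (2.96 − 0.67)/2 = 1.145 m; q_4 = 0.51 × 0.80 × 1.145 = 0.4672 m³/s
w_5 = (3.33 − 1.50)/2 = 0.915 m; q_5 = 0.46 × 0.44 × 0.915 = 0.1852 m³/s
Stations 1, 6 contribute zero (depth or velocity is 0).
Q = Σ qᵢ = 0.9435 m³/s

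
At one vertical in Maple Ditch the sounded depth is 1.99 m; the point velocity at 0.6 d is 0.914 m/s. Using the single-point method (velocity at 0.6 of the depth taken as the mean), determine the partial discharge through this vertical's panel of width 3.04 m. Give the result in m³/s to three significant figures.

5.53 m³/s

v̄ = v₀.₆ = 0.914 m/s
q = v̄ × d × w = 0.9140 × 1.99 × 3.04 = 5.529 m³/s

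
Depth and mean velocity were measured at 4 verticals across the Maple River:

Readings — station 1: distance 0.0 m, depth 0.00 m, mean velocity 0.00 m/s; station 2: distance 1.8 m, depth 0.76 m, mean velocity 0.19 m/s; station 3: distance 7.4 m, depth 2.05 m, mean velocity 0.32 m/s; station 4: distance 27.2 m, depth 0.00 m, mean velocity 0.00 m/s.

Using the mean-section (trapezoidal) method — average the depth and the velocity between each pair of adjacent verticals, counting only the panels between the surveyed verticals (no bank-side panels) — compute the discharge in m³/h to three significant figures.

19100 m³/h

Panel 1-2: Δb = 1.8 m, d̄ = (0.00+0.76)/2 = 0.38, v̄ = (0.00+0.19)/2 = 0.095 → q = 1.8×0.38×0.095 = 0.06498 m³/s
Panel 2-3: Δb = 5.6 m, d̄ = (0.76+2.05)/2 = 1.405, v̄ = (0.19+0.32)/2 = 0.255 → q = 5.6×1.405×0.255 = 2.006 m³/s
Panel 3-4: Δb = 19.8 m, d̄ = (2.05+0.00)/2 = 1.025, v̄ = (0.32+0.00)/2 = 0.16 → q = 19.8×1.025×0.16 = 3.247 m³/s
Q = Σ q = 5.319 m³/s
= 5.319 × 3600 = 19150 m³/h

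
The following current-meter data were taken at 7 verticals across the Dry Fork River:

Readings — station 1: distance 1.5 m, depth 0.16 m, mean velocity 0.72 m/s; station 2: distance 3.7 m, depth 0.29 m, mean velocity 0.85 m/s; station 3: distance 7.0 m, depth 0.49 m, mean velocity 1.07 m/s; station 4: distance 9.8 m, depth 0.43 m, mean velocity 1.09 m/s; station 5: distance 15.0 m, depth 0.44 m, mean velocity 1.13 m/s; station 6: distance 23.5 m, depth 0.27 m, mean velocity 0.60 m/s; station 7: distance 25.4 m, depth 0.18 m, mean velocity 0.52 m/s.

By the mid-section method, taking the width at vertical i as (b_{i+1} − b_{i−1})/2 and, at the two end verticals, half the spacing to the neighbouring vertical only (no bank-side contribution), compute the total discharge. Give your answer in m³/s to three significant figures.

w_1 = (3.7 − 1.5)/2 = 1.1 m; q_1 = 0.72 × 0.16 × 1.1 = 0.1267 m³/s
w_2 = (7.0 − 1.5)/2 = 2.75 m; q_2 = 0.85 × 0.29 × 2.75 = 0.6779 m³/s
w_3 = (9.8 − 3.7)/2 = 3.05 m; q_3 = 1.07 × 0.49 × 3.05 = 1.599 m³/s
w_4 = (15.0 − 7.0)/2 = 4 m; q_4 = 1.09 × 0.43 × 4 = 1.875 m³/s
w_5 = (23.5 − 9.8)/2 = 6.85 m; q_5 = 1.13 × 0.44 × 6.85 = 3.406 m³/s
w_6 = (25.4 − 15.0)/2 = 5.2 m; q_6 = 0.60 × 0.27 × 5.2 = 0.8424 m³/s
w_7 = (25.4 − 23.5)/2 = 0.95 m; q_7 = 0.52 × 0.18 × 0.95 = 0.08892 m³/s
Q = Σ qᵢ = 8.616 m³/s

8.62 m³/s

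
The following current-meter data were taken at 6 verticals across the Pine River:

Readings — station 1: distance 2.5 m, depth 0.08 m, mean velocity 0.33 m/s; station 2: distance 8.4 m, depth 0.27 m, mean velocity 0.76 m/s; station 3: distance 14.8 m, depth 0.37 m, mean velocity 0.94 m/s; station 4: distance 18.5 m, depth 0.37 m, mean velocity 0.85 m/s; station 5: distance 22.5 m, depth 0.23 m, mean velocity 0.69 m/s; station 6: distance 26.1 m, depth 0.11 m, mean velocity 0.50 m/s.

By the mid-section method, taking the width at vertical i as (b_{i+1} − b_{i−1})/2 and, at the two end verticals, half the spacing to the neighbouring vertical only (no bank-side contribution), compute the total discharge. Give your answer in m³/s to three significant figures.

5.01 m³/s

w_1 = (8.4 − 2.5)/2 = 2.95 m; q_1 = 0.33 × 0.08 × 2.95 = 0.07788 m³/s
w_2 = (14.8 − 2.5)/2 = 6.15 m; q_2 = 0.76 × 0.27 × 6.15 = 1.262 m³/s
w_3 = (18.5 − 8.4)/2 = 5.05 m; q_3 = 0.94 × 0.37 × 5.05 = 1.756 m³/s
w_4 = (22.5 − 14.8)/2 = 3.85 m; q_4 = 0.85 × 0.37 × 3.85 = 1.211 m³/s
w_5 = (26.1 − 18.5)/2 = 3.8 m; q_5 = 0.69 × 0.23 × 3.8 = 0.6031 m³/s
w_6 = (26.1 − 22.5)/2 = 1.8 m; q_6 = 0.50 × 0.11 × 1.8 = 0.09900 m³/s
Q = Σ qᵢ = 5.009 m³/s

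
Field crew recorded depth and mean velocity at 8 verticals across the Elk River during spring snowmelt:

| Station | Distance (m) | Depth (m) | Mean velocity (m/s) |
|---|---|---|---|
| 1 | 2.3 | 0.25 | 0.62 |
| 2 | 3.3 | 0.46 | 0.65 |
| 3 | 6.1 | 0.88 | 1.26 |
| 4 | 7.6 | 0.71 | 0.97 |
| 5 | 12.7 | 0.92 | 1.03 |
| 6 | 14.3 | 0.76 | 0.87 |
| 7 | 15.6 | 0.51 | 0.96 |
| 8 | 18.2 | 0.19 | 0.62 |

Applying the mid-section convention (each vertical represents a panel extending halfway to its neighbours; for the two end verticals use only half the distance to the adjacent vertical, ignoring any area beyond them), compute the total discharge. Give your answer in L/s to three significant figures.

10500 L/s

w_1 = (3.3 − 2.3)/2 = 0.5 m; q_1 = 0.62 × 0.25 × 0.5 = 0.07750 m³/s
w_2 = (6.1 − 2.3)/2 = 1.9 m; q_2 = 0.65 × 0.46 × 1.9 = 0.5681 m³/s
w_3 = (7.6 − 3.3)/2 = 2.15 m; q_3 = 1.26 × 0.88 × 2.15 = 2.384 m³/s
w_4 = (12.7 − 6.1)/2 = 3.3 m; q_4 = 0.97 × 0.71 × 3.3 = 2.273 m³/s
w_5 = (14.3 − 7.6)/2 = 3.35 m; q_5 = 1.03 × 0.92 × 3.35 = 3.174 m³/s
w_6 = (15.6 − 12.7)/2 = 1.45 m; q_6 = 0.87 × 0.76 × 1.45 = 0.9587 m³/s
w_7 = (18.2 − 14.3)/2 = 1.95 m; q_7 = 0.96 × 0.51 × 1.95 = 0.9547 m³/s
w_8 = (18.2 − 15.6)/2 = 1.3 m; q_8 = 0.62 × 0.19 × 1.3 = 0.1531 m³/s
Q = Σ qᵢ = 10.54 m³/s
= 10.54 × 1000 = 10540 L/s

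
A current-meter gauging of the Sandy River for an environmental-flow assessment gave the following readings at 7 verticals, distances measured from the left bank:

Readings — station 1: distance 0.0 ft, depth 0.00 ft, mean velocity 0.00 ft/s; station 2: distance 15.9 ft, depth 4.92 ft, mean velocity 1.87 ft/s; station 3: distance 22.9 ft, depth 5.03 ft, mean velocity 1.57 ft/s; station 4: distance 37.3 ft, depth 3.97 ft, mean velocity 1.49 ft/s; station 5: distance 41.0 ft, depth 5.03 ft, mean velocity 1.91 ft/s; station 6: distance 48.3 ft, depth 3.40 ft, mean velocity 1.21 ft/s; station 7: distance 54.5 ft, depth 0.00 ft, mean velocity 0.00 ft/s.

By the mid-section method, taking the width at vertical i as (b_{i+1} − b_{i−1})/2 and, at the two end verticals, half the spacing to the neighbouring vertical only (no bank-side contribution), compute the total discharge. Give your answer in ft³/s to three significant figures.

w_2 = (22.9 − 0.0)/2 = 11.45 ft; q_2 = 1.87 × 4.92 × 11.45 = 105.3 ft³/s
w_3 = (37.3 − 15.9)/2 = 10.7 ft; q_3 = 1.57 × 5.03 × 10.7 = 84.50 ft³/s
w_4 = (41.0 − 22.9)/2 = 9.05 ft; q_4 = 1.49 × 3.97 × 9.05 = 53.53 ft³/s
w_5 = (48.3 − 37.3)/2 = 5.5 ft; q_5 = 1.91 × 5.03 × 5.5 = 52.84 ft³/s
w_6 = (54.5 − 41.0)/2 = 6.75 ft; q_6 = 1.21 × 3.40 × 6.75 = 27.77 ft³/s
Stations 1, 7 contribute zero (depth or velocity is 0).
Q = Σ qᵢ = 324.0 ft³/s

324 ft³/s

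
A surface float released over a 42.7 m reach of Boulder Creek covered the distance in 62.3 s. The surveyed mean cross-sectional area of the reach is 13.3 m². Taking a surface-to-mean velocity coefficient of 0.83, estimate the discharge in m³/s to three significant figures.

7.57 m³/s

v_surface = L / t̄ = 42.7 / 62.3 = 0.6854 m/s
v_mean = 0.83 × 0.6854 = 0.5689 m/s
Q = A × v_mean = 13.3 × 0.5689 = 7.566 m³/s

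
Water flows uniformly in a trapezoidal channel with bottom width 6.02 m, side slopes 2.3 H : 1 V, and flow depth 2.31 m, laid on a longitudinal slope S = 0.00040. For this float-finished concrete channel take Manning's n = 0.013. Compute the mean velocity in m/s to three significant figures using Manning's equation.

2.00 m/s

A = (b + z·y)·y = (6.02 + 2.3×2.31)×2.31 = 26.18 m²
P = b + 2y√(1+z²) = 6.02 + 2×2.31×√(1+2.3²) = 17.61 m
R = A/P = 26.18/17.61 = 1.487 m
Q = (1/n)·A·R^(2/3)·S^(1/2) = (1/0.013) × 26.18 × 1.487^(2/3) × 0.00040^(1/2) = 52.47 m³/s
V = Q/A = 52.47/26.18 = 2.004 m/s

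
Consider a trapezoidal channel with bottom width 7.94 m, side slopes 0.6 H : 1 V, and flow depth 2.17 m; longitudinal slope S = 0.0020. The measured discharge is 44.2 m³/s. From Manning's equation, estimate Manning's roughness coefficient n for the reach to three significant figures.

0.0271

A = (b + z·y)·y = (7.94 + 0.6×2.17)×2.17 = 20.06 m²
P = b + 2y√(1+z²) = 7.94 + 2×2.17×√(1+0.6²) = 13.00 m
R = A/P = 20.06/13.00 = 1.543 m
n = (1/Q)·A·R^(2/3)·S^(1/2) = (1/44.2) × 20.06 × 1.335 × 0.04472 = 0.02709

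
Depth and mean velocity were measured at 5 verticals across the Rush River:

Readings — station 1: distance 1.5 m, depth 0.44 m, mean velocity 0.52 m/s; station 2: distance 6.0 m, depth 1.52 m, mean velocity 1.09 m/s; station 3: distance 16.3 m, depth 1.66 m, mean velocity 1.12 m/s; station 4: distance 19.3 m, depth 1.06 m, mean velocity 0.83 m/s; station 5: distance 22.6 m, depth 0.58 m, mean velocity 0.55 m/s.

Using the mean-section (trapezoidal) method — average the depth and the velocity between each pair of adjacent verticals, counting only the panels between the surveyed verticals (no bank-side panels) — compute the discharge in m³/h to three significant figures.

99000 m³/h

Panel 1-2: Δb = 4.5 m, d̄ = (0.44+1.52)/2 = 0.98, v̄ = (0.52+1.09)/2 = 0.805 → q = 4.5×0.98×0.805 = 3.550 m³/s
Panel 2-3: Δb = 10.3 m, d̄ = (1.52+1.66)/2 = 1.59, v̄ = (1.09+1.12)/2 = 1.105 → q = 10.3×1.59×1.105 = 18.10 m³/s
Panel 3-4: Δb = 3 m, d̄ = (1.66+1.06)/2 = 1.36, v̄ = (1.12+0.83)/2 = 0.975 → q = 3×1.36×0.975 = 3.978 m³/s
Panel 4-5: Δb = 3.3 m, d̄ = (1.06+0.58)/2 = 0.82, v̄ = (0.83+0.55)/2 = 0.69 → q = 3.3×0.82×0.69 = 1.867 m³/s
Q = Σ q = 27.49 m³/s
= 27.49 × 3600 = 98970 m³/h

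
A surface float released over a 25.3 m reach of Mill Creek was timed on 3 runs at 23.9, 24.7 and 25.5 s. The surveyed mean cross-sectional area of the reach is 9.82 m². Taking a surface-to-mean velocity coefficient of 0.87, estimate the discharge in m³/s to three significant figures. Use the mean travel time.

t̄ = (23.9 + 24.7 + 25.5) / 3 = 24.7 s
v_surface = L / t̄ = 25.3 / 24.7 = 1.024 m/s
v_mean = 0.87 × 1.024 = 0.8911 m/s
Q = A × v_mean = 9.82 × 0.8911 = 8.751 m³/s

8.75 m³/s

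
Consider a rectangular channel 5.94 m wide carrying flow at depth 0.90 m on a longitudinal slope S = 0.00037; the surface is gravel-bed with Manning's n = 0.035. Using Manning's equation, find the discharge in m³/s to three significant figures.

A = b·y = 5.94 × 0.90 = 5.346 m²
P = b + 2y = 5.94 + 2×0.90 = 7.740 m
R = A/P = 5.346/7.740 = 0.6907 m
Q = (1/n)·A·R^(2/3)·S^(1/2) = (1/0.035) × 5.346 × 0.6907^(2/3) × 0.00037^(1/2) = 2.296 m³/s

2.30 m³/s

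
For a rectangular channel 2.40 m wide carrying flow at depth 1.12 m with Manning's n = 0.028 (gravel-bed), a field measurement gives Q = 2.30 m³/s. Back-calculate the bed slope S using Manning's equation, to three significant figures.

A = b·y = 2.40 × 1.12 = 2.688 m²
P = b + 2y = 2.40 + 2×1.12 = 4.640 m
R = A/P = 2.688/4.640 = 0.5793 m
S = (Q·n / (1·A·R^(2/3)))² = (2.30×0.028 / (1×2.688×0.6949))² = 0.001189

0.00119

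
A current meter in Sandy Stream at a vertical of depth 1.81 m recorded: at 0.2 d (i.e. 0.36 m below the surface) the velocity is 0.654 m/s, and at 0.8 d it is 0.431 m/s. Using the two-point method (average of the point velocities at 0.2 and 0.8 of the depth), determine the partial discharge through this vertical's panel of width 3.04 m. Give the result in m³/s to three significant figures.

v̄ = (0.654 + 0.431) / 2 = 0.5425 m/s
q = v̄ × d × w = 0.5425 × 1.81 × 3.04 = 2.985 m³/s

2.99 m³/s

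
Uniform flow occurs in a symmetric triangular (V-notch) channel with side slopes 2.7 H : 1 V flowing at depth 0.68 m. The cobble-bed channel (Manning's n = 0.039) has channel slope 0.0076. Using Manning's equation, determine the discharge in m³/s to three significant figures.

1.30 m³/s

A = z·y² = 2.7×0.68² = 1.248 m²
P = 2y√(1+z²) = 2×0.68×√(1+2.7²) = 3.916 m
R = A/P = 1.248/3.916 = 0.3188 m
Q = (1/n)·A·R^(2/3)·S^(1/2) = (1/0.039) × 1.248 × 0.3188^(2/3) × 0.0076^(1/2) = 1.302 m³/s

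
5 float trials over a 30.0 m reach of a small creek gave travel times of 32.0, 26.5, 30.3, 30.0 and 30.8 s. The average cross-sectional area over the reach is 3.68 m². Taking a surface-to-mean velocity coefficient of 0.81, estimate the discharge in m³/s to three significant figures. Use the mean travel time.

2.99 m³/s

t̄ = (32.0 + 26.5 + 30.3 + 30.0 + 30.8) / 5 = 29.92 s
v_surface = L / t̄ = 30.0 / 29.92 = 1.003 m/s
v_mean = 0.81 × 1.003 = 0.8122 m/s
Q = A × v_mean = 3.68 × 0.8122 = 2.989 m³/s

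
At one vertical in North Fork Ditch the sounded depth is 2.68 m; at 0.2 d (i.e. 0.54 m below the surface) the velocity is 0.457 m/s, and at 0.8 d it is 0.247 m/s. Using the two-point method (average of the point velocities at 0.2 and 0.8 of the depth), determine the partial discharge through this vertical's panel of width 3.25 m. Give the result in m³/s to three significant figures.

v̄ = (0.457 + 0.247) / 2 = 0.3520 m/s
q = v̄ × d × w = 0.3520 × 2.68 × 3.25 = 3.066 m³/s

3.07 m³/s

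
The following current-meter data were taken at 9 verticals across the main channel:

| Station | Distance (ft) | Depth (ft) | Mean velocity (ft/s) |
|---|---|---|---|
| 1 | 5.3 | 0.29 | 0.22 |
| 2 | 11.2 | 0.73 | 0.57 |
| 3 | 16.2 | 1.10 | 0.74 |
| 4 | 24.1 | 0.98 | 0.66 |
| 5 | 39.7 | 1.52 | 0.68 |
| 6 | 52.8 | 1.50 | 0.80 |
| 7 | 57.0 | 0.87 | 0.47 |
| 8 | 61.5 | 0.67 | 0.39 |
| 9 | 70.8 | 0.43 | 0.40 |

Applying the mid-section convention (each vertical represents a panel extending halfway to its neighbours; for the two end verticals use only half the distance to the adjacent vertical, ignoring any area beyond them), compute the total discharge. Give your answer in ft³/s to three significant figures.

w_1 = (11.2 − 5.3)/2 = 2.95 ft; q_1 = 0.22 × 0.29 × 2.95 = 0.1882 ft³/s
w_2 = (16.2 − 5.3)/2 = 5.45 ft; q_2 = 0.57 × 0.73 × 5.45 = 2.268 ft³/s
w_3 = (24.1 − 11.2)/2 = 6.45 ft; q_3 = 0.74 × 1.10 × 6.45 = 5.250 ft³/s
w_4 = (39.7 − 16.2)/2 = 11.75 ft; q_4 = 0.66 × 0.98 × 11.75 = 7.600 ft³/s
w_5 = (52.8 − 24.1)/2 = 14.35 ft; q_5 = 0.68 × 1.52 × 14.35 = 14.83 ft³/s
w_6 = (57.0 − 39.7)/2 = 8.65 ft; q_6 = 0.80 × 1.50 × 8.65 = 10.38 ft³/s
w_7 = (61.5 − 52.8)/2 = 4.35 ft; q_7 = 0.47 × 0.87 × 4.35 = 1.779 ft³/s
w_8 = (70.8 − 57.0)/2 = 6.9 ft; q_8 = 0.39 × 0.67 × 6.9 = 1.803 ft³/s
w_9 = (70.8 − 61.5)/2 = 4.65 ft; q_9 = 0.40 × 0.43 × 4.65 = 0.7998 ft³/s
Q = Σ qᵢ = 44.90 ft³/s

44.9 ft³/s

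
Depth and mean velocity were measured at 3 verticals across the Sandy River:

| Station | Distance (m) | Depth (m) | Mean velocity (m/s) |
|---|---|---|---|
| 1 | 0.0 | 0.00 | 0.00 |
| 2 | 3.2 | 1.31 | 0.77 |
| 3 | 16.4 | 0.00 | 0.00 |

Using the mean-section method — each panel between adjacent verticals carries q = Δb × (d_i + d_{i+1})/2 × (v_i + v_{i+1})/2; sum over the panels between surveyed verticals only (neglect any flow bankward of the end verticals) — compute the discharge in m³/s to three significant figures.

4.14 m³/s

Panel 1-2: Δb = 3.2 m, d̄ = (0.00+1.31)/2 = 0.655, v̄ = (0.00+0.77)/2 = 0.385 → q = 3.2×0.655×0.385 = 0.8070 m³/s
Panel 2-3: Δb = 13.2 m, d̄ = (1.31+0.00)/2 = 0.655, v̄ = (0.77+0.00)/2 = 0.385 → q = 13.2×0.655×0.385 = 3.329 m³/s
Q = Σ q = 4.136 m³/s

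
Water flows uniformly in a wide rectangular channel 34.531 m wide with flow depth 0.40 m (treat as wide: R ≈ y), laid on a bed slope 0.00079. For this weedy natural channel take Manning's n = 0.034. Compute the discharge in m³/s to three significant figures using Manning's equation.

A = b·y = 34.531 × 0.40 = 13.81 m²
Wide channel: R ≈ y = 0.40 m
Q = (1/n)·A·R^(2/3)·S^(1/2) = (1/0.034) × 13.81 × 0.4000^(2/3) × 0.00079^(1/2) = 6.199 m³/s

6.20 m³/s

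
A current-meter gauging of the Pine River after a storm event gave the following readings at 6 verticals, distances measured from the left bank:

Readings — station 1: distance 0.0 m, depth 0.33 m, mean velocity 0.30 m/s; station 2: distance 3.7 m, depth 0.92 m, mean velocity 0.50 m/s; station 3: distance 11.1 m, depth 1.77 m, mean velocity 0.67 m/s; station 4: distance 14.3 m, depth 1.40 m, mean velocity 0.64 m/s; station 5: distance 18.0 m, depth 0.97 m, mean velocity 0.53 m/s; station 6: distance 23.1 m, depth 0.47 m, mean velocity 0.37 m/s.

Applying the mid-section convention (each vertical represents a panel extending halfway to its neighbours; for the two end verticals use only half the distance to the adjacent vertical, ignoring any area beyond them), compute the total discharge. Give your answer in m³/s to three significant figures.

w_1 = (3.7 − 0.0)/2 = 1.85 m; q_1 = 0.30 × 0.33 × 1.85 = 0.1832 m³/s
w_2 = (11.1 − 0.0)/2 = 5.55 m; q_2 = 0.50 × 0.92 × 5.55 = 2.553 m³/s
w_3 = (14.3 − 3.7)/2 = 5.3 m; q_3 = 0.67 × 1.77 × 5.3 = 6.285 m³/s
w_4 = (18.0 − 11.1)/2 = 3.45 m; q_4 = 0.64 × 1.40 × 3.45 = 3.091 m³/s
w_5 = (23.1 − 14.3)/2 = 4.4 m; q_5 = 0.53 × 0.97 × 4.4 = 2.262 m³/s
w_6 = (23.1 − 18.0)/2 = 2.55 m; q_6 = 0.37 × 0.47 × 2.55 = 0.4434 m³/s
Q = Σ qᵢ = 14.82 m³/s

14.8 m³/s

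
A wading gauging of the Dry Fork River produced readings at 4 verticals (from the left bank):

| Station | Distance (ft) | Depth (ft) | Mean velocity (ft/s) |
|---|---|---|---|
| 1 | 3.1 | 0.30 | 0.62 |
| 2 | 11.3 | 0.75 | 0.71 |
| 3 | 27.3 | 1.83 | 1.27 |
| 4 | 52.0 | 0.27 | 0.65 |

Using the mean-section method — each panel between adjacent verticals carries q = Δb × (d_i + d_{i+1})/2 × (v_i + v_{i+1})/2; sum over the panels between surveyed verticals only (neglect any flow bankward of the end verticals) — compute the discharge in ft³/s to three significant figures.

48.2 ft³/s

Panel 1-2: Δb = 8.2 ft, d̄ = (0.30+0.75)/2 = 0.525, v̄ = (0.62+0.71)/2 = 0.665 → q = 8.2×0.525×0.665 = 2.863 ft³/s
Panel 2-3: Δb = 16 ft, d̄ = (0.75+1.83)/2 = 1.29, v̄ = (0.71+1.27)/2 = 0.99 → q = 16×1.29×0.99 = 20.43 ft³/s
Panel 3-4: Δb = 24.7 ft, d̄ = (1.83+0.27)/2 = 1.05, v̄ = (1.27+0.65)/2 = 0.96 → q = 24.7×1.05×0.96 = 24.90 ft³/s
Q = Σ q = 48.19 ft³/s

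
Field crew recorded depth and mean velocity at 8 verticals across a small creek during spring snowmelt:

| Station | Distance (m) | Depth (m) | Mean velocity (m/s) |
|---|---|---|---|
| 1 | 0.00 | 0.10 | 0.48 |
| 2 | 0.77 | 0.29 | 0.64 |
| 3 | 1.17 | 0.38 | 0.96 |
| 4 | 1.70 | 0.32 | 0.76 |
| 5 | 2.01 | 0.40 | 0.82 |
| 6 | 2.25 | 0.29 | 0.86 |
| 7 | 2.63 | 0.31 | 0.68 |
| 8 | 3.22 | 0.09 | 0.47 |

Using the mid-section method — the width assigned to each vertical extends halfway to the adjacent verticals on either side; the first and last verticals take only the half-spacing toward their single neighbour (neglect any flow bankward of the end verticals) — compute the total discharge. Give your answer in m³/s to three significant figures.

0.681 m³/s

w_1 = (0.77 − 0.00)/2 = 0.385 m; q_1 = 0.48 × 0.10 × 0.385 = 0.01848 m³/s
w_2 = (1.17 − 0.00)/2 = 0.585 m; q_2 = 0.64 × 0.29 × 0.585 = 0.1086 m³/s
w_3 = (1.70 − 0.77)/2 = 0.465 m; q_3 = 0.96 × 0.38 × 0.465 = 0.1696 m³/s
w_4 = (2.01 − 1.17)/2 = 0.42 m; q_4 = 0.76 × 0.32 × 0.42 = 0.1021 m³/s
w_5 = (2.25 − 1.70)/2 = 0.275 m; q_5 = 0.82 × 0.40 × 0.275 = 0.09020 m³/s
w_6 = (2.63 − 2.01)/2 = 0.31 m; q_6 = 0.86 × 0.29 × 0.31 = 0.07731 m³/s
w_7 = (3.22 − 2.25)/2 = 0.485 m; q_7 = 0.68 × 0.31 × 0.485 = 0.1022 m³/s
w_8 = (3.22 − 2.63)/2 = 0.295 m; q_8 = 0.47 × 0.09 × 0.295 = 0.01248 m³/s
Q = Σ qᵢ = 0.6811 m³/s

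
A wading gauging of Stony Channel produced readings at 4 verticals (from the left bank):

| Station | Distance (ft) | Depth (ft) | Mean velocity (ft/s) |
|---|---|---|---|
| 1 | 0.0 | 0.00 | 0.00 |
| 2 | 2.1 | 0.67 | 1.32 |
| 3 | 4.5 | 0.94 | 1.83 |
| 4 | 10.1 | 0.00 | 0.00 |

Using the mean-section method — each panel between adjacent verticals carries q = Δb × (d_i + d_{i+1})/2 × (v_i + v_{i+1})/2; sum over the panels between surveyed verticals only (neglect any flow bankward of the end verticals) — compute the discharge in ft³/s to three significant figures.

Panel 1-2: Δb = 2.1 ft, d̄ = (0.00+0.67)/2 = 0.335, v̄ = (0.00+1.32)/2 = 0.66 → q = 2.1×0.335×0.66 = 0.4643 ft³/s
Panel 2-3: Δb = 2.4 ft, d̄ = (0.67+0.94)/2 = 0.805, v̄ = (1.32+1.83)/2 = 1.575 → q = 2.4×0.805×1.575 = 3.043 ft³/s
Panel 3-4: Δb = 5.6 ft, d̄ = (0.94+0.00)/2 = 0.47, v̄ = (1.83+0.00)/2 = 0.915 → q = 5.6×0.47×0.915 = 2.408 ft³/s
Q = Σ q = 5.915 ft³/s

5.92 ft³/s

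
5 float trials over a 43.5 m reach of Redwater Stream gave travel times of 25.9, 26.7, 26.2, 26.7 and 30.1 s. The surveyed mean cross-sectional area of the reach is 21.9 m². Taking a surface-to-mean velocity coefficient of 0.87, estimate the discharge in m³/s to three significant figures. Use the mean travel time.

t̄ = (25.9 + 26.7 + 26.2 + 26.7 + 30.1) / 5 = 27.12 s
v_surface = L / t̄ = 43.5 / 27.12 = 1.604 m/s
v_mean = 0.87 × 1.604 = 1.395 m/s
Q = A × v_mean = 21.9 × 1.395 = 30.56 m³/s

30.6 m³/s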